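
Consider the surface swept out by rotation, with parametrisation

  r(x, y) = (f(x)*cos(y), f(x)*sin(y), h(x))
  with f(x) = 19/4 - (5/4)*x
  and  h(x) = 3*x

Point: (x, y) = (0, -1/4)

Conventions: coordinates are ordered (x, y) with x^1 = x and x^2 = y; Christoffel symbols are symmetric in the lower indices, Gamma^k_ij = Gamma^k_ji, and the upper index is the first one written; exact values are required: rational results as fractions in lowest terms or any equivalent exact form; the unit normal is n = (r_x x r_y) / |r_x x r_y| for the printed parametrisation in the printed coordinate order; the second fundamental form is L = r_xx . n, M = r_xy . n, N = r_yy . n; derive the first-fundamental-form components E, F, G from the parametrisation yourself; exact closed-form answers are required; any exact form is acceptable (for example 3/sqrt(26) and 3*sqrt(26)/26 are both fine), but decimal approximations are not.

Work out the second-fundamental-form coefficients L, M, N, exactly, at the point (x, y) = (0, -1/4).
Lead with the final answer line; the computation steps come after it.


Answer: L = 0, M = 0, N = 57/13

f = 19/4, f' = -5/4, f'' = 0, h' = 3, h'' = 0
E = 169/16, F = 0, G = 361/16; answer radicand W^2 = 169/16
unnormalised second-form numerators: l = 0, m = 0, n = 57/4; L = l/sqrt(169/16), and similarly M = m/sqrt(W^2), N = n/sqrt(W^2)


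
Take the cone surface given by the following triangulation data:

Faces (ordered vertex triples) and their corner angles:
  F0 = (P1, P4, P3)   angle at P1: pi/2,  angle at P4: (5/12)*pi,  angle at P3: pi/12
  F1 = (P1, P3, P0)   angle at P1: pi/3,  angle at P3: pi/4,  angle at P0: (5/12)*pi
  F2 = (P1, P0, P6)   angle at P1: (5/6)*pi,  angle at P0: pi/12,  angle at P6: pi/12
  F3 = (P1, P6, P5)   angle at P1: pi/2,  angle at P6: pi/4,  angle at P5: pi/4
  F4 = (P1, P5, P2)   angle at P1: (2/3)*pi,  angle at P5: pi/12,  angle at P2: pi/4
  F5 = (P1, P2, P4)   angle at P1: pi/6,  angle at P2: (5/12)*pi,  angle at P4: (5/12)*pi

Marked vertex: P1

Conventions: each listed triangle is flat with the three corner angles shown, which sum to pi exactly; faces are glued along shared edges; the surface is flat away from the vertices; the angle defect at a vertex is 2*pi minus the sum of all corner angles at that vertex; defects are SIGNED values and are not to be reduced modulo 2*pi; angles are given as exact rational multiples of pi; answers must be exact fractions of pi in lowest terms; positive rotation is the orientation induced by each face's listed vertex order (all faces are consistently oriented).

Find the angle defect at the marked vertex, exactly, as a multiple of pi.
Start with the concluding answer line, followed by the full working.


Answer: defect(P1) = -pi

Sum of corner angles at P1: 3*pi
defect = 2*pi - 3*pi


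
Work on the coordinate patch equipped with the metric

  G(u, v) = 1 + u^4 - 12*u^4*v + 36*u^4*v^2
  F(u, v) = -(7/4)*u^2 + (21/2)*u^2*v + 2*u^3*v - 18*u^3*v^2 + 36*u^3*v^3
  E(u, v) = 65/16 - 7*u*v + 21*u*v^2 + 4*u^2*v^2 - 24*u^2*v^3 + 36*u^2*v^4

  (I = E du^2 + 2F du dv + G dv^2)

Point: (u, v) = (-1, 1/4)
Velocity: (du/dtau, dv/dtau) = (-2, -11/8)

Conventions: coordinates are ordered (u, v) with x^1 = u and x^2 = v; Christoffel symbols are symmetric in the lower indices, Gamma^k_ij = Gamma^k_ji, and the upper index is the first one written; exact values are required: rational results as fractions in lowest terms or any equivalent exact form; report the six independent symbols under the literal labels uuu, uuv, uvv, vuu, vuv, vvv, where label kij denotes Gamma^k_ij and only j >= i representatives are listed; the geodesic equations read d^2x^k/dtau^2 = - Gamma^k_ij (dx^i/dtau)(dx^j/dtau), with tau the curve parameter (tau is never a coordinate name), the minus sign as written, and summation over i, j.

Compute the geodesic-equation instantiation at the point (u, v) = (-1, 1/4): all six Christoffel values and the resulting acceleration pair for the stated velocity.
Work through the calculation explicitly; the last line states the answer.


E = 289/64, F = 15/16, G = 5/4 at the point
E_u = -15/32, E_v = -15/4, F_u = -31/16, F_v = 43/4, G_u = -1, G_v = 6
EG - F^2 = 305/64;  g^inv = (64/305) * [[5/4, -15/16], [-15/16, 289/64]]
first-kind symbols [ij,l] = (1/2)(d_i g_jl + d_j g_il - d_l g_ij): [uu,u] = E_u/2 = -15/64, [uu,v] = F_u - E_v/2 = -1/16, [uv,u] = E_v/2 = -15/8, [uv,v] = G_u/2 = -1/2, [vv,u] = F_v - G_u/2 = 45/4, [vv,v] = G_v/2 = 3
Gamma^u_ij = (G*[ij,u] - F*[ij,v])/(EG - F^2), Gamma^v_ij = (E*[ij,v] - F*[ij,u])/(EG - F^2)
Gamma_uuu = -3/61, Gamma_uuv = -24/61, Gamma_uvv = 144/61, Gamma_vuu = -4/305, Gamma_vuv = -32/305, Gamma_vvv = 192/305
d^2u/dtau^2 = -(Gamma_uuu*(-2)^2 + 2*Gamma_uuv*(-2)*(-11/8) + Gamma_uvv*(-11/8)^2) = -513/244
d^2v/dtau^2 = -(Gamma_vuu*(-2)^2 + 2*Gamma_vuv*(-2)*(-11/8) + Gamma_vvv*(-11/8)^2) = -171/305

Answer: Gamma_uuu = -3/61, Gamma_uuv = -24/61, Gamma_uvv = 144/61, Gamma_vuu = -4/305, Gamma_vuv = -32/305, Gamma_vvv = 192/305; accelerations (d^2u/dtau^2, d^2v/dtau^2) = (-513/244, -171/305)


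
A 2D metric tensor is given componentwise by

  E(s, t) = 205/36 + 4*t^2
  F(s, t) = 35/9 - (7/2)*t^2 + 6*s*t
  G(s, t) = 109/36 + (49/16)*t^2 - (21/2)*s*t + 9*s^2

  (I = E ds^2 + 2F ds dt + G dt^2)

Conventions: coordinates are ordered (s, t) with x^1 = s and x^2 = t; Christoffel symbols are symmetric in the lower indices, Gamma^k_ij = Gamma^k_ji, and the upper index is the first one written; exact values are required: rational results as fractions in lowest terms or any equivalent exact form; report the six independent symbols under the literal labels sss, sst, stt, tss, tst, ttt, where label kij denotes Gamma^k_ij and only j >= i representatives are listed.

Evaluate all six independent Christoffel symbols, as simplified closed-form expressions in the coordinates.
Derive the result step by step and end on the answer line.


E = 205/36 + 4*t^2; F = 35/9 - (7/2)*t^2 + 6*s*t; G = 109/36 + (49/16)*t^2 - (21/2)*s*t + 9*s^2
Gamma^k_ij = (1/2) g^{kl} (d_i g_jl + d_j g_il - d_l g_ij), with g^inv = (1/(EG-F^2)) [[G, -F], [-F, E]]
first partials: E_s = 0, E_t = 8*t, F_s = 6*t, F_t = -7*t + 6*s, G_s = -(21/2)*t + 18*s, G_t = (49/8)*t - (21/2)*s
D = EG - F^2 = 305/144 + (32701/576)*t^2 - (2555/24)*s*t + (205/4)*s^2
expanded: Gamma^s_ss = (G E_s - 2F F_s + F E_t)/(2D), Gamma^s_st = (G E_t - F G_s)/(2D), Gamma^s_tt = (2G F_t - G G_s - F G_t)/(2D), Gamma^t_ss = (2E F_s - E E_t - F E_s)/(2D), Gamma^t_st = (E G_s - F E_t)/(2D), Gamma^t_tt = (E G_t - 2F F_t + F G_s)/(2D); substitute and cancel common factors

Answer: Gamma_sss = (-6912*s*t^2 + 4032*t^3 - 4480*t)/(29520*s^2 - 61320*s*t + 32701*t^2 + 1220), Gamma_sst = (-10368*s^2*t + 12096*s*t^2 - 20160*s - 3528*t^3 + 18736*t)/(29520*s^2 - 61320*s*t + 32701*t^2 + 1220), Gamma_stt = (-15552*s^3 + 27216*s^2*t - 15876*s*t^2 + 6528*s + 3087*t^3 - 9912*t)/(29520*s^2 - 61320*s*t + 32701*t^2 + 1220), Gamma_tss = (4608*t^3 + 6560*t)/(29520*s^2 - 61320*s*t + 32701*t^2 + 1220), Gamma_tst = (6912*s*t^2 + 29520*s - 4032*t^3 - 26180*t)/(29520*s^2 - 61320*s*t + 32701*t^2 + 1220), Gamma_ttt = (10368*s^2*t - 12096*s*t^2 - 10500*s + 3528*t^3 + 13965*t)/(29520*s^2 - 61320*s*t + 32701*t^2 + 1220)


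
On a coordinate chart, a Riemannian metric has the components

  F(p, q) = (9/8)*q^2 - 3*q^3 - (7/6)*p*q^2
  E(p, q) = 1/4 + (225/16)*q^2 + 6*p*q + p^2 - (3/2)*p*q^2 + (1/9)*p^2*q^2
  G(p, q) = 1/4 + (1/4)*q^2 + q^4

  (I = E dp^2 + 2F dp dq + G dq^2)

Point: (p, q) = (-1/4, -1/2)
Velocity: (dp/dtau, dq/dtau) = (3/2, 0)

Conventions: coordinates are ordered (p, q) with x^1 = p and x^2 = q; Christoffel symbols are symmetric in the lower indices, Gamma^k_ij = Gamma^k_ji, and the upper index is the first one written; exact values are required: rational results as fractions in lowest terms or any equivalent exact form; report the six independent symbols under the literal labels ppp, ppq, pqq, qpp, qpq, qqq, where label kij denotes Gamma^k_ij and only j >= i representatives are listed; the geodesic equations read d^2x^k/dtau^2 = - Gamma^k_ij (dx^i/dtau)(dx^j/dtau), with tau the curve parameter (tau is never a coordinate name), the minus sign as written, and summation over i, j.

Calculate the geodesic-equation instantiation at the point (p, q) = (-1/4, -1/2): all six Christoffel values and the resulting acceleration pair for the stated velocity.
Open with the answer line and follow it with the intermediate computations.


Answer: Gamma_ppp = -43750/8439, Gamma_ppq = -6888/2813, Gamma_pqq = -2538/2813, Gamma_qpp = 773738/25317, Gamma_qpq = 40180/8439, Gamma_qqq = 2122/2813; accelerations (d^2p/dtau^2, d^2q/dtau^2) = (65625/5626, -386869/5626)

E = 673/144, F = 35/48, G = 3/8 at the point
E_p = -35/9, E_q = -287/18, F_p = -7/24, F_q = -11/3, G_p = 0, G_q = -3/4
EG - F^2 = 2813/2304;  g^inv = (2304/2813) * [[3/8, -35/48], [-35/48, 673/144]]
first-kind symbols [ij,l] = (1/2)(d_i g_jl + d_j g_il - d_l g_ij): [pp,p] = E_p/2 = -35/18, [pp,q] = F_p - E_q/2 = 553/72, [pq,p] = E_q/2 = -287/36, [pq,q] = G_p/2 = 0, [qq,p] = F_q - G_p/2 = -11/3, [qq,q] = G_q/2 = -3/8
Gamma^p_ij = (G*[ij,p] - F*[ij,q])/(EG - F^2), Gamma^q_ij = (E*[ij,q] - F*[ij,p])/(EG - F^2)
Gamma_ppp = -43750/8439, Gamma_ppq = -6888/2813, Gamma_pqq = -2538/2813, Gamma_qpp = 773738/25317, Gamma_qpq = 40180/8439, Gamma_qqq = 2122/2813
d^2p/dtau^2 = -(Gamma_ppp*(3/2)^2 + 2*Gamma_ppq*(3/2)*(0) + Gamma_pqq*(0)^2) = 65625/5626
d^2q/dtau^2 = -(Gamma_qpp*(3/2)^2 + 2*Gamma_qpq*(3/2)*(0) + Gamma_qqq*(0)^2) = -386869/5626


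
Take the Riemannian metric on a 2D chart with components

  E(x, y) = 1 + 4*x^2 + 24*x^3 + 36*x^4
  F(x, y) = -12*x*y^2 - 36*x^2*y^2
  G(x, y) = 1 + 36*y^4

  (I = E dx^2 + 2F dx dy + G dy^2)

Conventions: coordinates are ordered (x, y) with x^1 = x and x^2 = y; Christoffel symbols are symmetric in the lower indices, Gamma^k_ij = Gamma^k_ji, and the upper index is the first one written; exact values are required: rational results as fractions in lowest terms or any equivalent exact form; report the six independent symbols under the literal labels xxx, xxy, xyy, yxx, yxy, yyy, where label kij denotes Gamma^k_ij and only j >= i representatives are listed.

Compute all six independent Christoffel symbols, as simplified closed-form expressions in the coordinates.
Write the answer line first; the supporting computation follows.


Answer: Gamma_xxx = (72*x^3 + 36*x^2 + 4*x)/(36*x^4 + 24*x^3 + 4*x^2 + 36*y^4 + 1), Gamma_xxy = 0, Gamma_xyy = (-72*x^2*y - 24*x*y)/(36*x^4 + 24*x^3 + 4*x^2 + 36*y^4 + 1), Gamma_yxx = (-72*x*y^2 - 12*y^2)/(36*x^4 + 24*x^3 + 4*x^2 + 36*y^4 + 1), Gamma_yxy = 0, Gamma_yyy = 72*y^3/(36*x^4 + 24*x^3 + 4*x^2 + 36*y^4 + 1)

E = 1 + 4*x^2 + 24*x^3 + 36*x^4; F = -12*x*y^2 - 36*x^2*y^2; G = 1 + 36*y^4
Gamma^k_ij = (1/2) g^{kl} (d_i g_jl + d_j g_il - d_l g_ij), with g^inv = (1/(EG-F^2)) [[G, -F], [-F, E]]
first partials: E_x = 8*x + 72*x^2 + 144*x^3, E_y = 0, F_x = -12*y^2 - 72*x*y^2, F_y = -24*x*y - 72*x^2*y, G_x = 0, G_y = 144*y^3
D = EG - F^2 = 1 + 4*x^2 + 24*x^3 + 36*y^4 + 36*x^4
expanded: Gamma^x_xx = (G E_x - 2F F_x + F E_y)/(2D), Gamma^x_xy = (G E_y - F G_x)/(2D), Gamma^x_yy = (2G F_y - G G_x - F G_y)/(2D), Gamma^y_xx = (2E F_x - E E_y - F E_x)/(2D), Gamma^y_xy = (E G_x - F E_y)/(2D), Gamma^y_yy = (E G_y - 2F F_y + F G_x)/(2D); substitute and cancel common factors


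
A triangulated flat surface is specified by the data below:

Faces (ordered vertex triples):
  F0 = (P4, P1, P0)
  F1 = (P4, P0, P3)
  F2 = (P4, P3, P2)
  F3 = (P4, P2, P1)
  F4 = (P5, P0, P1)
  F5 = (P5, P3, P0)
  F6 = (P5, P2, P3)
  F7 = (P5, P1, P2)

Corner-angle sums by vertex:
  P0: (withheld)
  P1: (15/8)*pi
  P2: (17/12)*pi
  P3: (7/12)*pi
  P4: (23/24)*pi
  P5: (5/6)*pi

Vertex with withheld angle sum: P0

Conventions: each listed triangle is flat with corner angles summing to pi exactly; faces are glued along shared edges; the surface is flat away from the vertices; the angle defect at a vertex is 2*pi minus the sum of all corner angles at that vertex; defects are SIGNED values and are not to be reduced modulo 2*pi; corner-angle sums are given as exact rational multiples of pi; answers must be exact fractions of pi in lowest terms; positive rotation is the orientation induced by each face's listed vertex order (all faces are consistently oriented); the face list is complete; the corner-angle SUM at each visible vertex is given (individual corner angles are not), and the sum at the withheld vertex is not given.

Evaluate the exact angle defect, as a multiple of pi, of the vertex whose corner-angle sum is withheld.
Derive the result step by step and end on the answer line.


V = 6, E = 12, F = 8; chi = V - E + F = 2
Gauss-Bonnet: total defect = 2*pi*chi = 4*pi; visible defects sum to (13/3)*pi

Answer: defect(P0) = -pi/3


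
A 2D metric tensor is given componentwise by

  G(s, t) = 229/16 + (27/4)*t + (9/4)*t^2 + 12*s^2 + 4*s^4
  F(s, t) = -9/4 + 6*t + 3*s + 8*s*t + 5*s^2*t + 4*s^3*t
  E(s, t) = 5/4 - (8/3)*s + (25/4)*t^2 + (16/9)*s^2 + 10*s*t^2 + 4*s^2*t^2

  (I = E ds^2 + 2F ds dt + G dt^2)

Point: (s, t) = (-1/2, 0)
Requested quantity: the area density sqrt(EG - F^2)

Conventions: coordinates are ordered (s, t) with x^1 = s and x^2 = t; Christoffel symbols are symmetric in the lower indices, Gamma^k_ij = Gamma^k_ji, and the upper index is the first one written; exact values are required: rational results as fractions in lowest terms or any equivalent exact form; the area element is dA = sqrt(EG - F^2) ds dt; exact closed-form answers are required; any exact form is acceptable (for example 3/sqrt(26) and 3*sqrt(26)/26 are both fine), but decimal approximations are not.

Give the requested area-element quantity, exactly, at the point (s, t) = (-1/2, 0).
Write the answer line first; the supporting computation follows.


Answer: sqrt(EG - F^2) = sqrt(22529)/24

E = 109/36, F = -15/4, G = 281/16; EG - F^2 = 22529/576


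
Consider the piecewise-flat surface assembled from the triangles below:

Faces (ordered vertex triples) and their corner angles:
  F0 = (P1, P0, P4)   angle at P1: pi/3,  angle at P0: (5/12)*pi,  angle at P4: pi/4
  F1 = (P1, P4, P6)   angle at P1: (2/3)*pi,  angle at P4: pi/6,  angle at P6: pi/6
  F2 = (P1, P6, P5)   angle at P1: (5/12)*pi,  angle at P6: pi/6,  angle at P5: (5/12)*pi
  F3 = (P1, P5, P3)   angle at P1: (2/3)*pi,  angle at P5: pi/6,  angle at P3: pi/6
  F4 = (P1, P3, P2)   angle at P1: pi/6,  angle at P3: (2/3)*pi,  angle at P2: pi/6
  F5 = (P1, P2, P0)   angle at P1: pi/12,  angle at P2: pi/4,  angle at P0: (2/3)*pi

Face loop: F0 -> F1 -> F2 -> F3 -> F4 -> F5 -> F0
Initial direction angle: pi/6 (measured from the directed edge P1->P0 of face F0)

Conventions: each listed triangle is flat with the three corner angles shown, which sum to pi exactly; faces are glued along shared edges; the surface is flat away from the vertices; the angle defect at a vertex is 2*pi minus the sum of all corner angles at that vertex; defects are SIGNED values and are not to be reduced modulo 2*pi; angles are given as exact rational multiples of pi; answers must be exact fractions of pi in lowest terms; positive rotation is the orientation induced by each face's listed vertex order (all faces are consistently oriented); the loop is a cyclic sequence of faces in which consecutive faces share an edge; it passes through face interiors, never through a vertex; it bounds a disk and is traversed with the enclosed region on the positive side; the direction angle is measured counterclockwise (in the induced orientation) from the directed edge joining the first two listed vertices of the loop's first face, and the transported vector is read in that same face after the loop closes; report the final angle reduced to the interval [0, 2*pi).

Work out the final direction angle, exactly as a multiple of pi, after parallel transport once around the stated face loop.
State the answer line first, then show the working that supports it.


Answer: final direction angle = (11/6)*pi

enclosed vertex P1: corner angles sum to (7/3)*pi, defect = 2*pi - (7/3)*pi = -pi/3
adding the enclosed defects to the starting angle (mod 2*pi, induced orientation) gives the holonomy
final angle = pi/6 - pi/3 = (11/6)*pi (mod 2*pi)


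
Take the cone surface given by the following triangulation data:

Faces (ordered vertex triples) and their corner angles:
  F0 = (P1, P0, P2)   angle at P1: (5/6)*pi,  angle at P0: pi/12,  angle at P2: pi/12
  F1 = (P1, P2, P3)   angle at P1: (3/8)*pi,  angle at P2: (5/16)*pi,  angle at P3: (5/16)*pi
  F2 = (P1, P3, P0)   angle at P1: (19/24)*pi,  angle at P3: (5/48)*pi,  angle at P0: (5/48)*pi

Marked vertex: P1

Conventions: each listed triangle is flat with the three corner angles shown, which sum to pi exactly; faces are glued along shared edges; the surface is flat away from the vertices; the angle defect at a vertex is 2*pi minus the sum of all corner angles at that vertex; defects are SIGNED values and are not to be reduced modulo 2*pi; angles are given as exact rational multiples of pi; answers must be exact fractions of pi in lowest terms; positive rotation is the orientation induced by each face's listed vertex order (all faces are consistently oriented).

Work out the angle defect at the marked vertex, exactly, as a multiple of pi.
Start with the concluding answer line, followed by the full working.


Answer: defect(P1) = 0

Sum of corner angles at P1: 2*pi
defect = 2*pi - 2*pi


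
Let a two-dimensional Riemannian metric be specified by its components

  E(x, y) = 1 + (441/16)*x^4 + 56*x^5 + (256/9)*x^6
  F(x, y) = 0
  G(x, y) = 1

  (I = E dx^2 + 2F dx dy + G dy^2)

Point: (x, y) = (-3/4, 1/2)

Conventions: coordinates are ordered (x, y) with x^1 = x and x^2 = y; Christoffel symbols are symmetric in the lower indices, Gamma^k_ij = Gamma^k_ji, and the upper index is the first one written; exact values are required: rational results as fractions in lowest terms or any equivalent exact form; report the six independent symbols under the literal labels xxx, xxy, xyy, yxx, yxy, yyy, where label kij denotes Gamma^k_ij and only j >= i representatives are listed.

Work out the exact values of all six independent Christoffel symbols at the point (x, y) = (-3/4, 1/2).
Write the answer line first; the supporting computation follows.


Answer: Gamma_xxx = 3240/6121, Gamma_xxy = 0, Gamma_xyy = 0, Gamma_yxx = 0, Gamma_yxy = 0, Gamma_yyy = 0

E = 6121/4096, F = 0, G = 1 at the point
E_x = 405/256, E_y = 0, F_x = 0, F_y = 0, G_x = 0, G_y = 0
EG - F^2 = 6121/4096;  g^inv = (4096/6121) * [[1, 0], [0, 6121/4096]]
first-kind symbols [ij,l] = (1/2)(d_i g_jl + d_j g_il - d_l g_ij): [xx,x] = E_x/2 = 405/512, [xx,y] = F_x - E_y/2 = 0, [xy,x] = E_y/2 = 0, [xy,y] = G_x/2 = 0, [yy,x] = F_y - G_x/2 = 0, [yy,y] = G_y/2 = 0
Gamma^x_ij = (G*[ij,x] - F*[ij,y])/(EG - F^2), Gamma^y_ij = (E*[ij,y] - F*[ij,x])/(EG - F^2)


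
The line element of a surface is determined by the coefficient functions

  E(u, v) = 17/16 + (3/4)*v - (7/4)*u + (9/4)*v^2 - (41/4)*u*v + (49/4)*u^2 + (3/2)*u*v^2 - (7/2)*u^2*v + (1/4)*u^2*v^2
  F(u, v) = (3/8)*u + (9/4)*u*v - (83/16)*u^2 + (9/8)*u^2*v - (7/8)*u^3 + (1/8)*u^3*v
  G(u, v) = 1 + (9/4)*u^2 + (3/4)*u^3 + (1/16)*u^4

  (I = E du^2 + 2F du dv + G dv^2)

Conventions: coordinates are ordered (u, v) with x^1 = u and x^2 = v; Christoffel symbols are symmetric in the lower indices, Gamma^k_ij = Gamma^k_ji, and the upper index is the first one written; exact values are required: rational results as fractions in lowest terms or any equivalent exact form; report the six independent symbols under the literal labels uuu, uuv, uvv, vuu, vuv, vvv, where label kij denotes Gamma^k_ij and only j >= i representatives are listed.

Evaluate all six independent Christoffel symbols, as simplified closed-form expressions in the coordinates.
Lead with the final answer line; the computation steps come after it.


Answer: Gamma_uuu = (4*u*v^2 - 56*u*v + 196*u + 12*v^2 - 82*v - 14)/(u^4 + 12*u^3 + 4*u^2*v^2 - 56*u^2*v + 232*u^2 + 24*u*v^2 - 164*u*v - 28*u + 36*v^2 + 12*v + 17), Gamma_uuv = (4*u^2*v - 28*u^2 + 24*u*v - 82*u + 36*v + 6)/(u^4 + 12*u^3 + 4*u^2*v^2 - 56*u^2*v + 232*u^2 + 24*u*v^2 - 164*u*v - 28*u + 36*v^2 + 12*v + 17), Gamma_uvv = 0, Gamma_vuu = (2*u^2*v - 14*u^2 + 12*u*v - 84*u)/(u^4 + 12*u^3 + 4*u^2*v^2 - 56*u^2*v + 232*u^2 + 24*u*v^2 - 164*u*v - 28*u + 36*v^2 + 12*v + 17), Gamma_vuv = (2*u^3 + 18*u^2 + 36*u)/(u^4 + 12*u^3 + 4*u^2*v^2 - 56*u^2*v + 232*u^2 + 24*u*v^2 - 164*u*v - 28*u + 36*v^2 + 12*v + 17), Gamma_vvv = 0

E = 17/16 + (3/4)*v - (7/4)*u + (9/4)*v^2 - (41/4)*u*v + (49/4)*u^2 + (3/2)*u*v^2 - (7/2)*u^2*v + (1/4)*u^2*v^2; F = (3/8)*u + (9/4)*u*v - (83/16)*u^2 + (9/8)*u^2*v - (7/8)*u^3 + (1/8)*u^3*v; G = 1 + (9/4)*u^2 + (3/4)*u^3 + (1/16)*u^4
Gamma^k_ij = (1/2) g^{kl} (d_i g_jl + d_j g_il - d_l g_ij), with g^inv = (1/(EG-F^2)) [[G, -F], [-F, E]]
first partials: E_u = -7/4 - (41/4)*v + (49/2)*u + (3/2)*v^2 - 7*u*v + (1/2)*u*v^2, E_v = 3/4 + (9/2)*v - (41/4)*u + 3*u*v - (7/2)*u^2 + (1/2)*u^2*v, F_u = 3/8 + (9/4)*v - (83/8)*u + (9/4)*u*v - (21/8)*u^2 + (3/8)*u^2*v, F_v = (9/4)*u + (9/8)*u^2 + (1/8)*u^3, G_u = (9/2)*u + (9/4)*u^2 + (1/4)*u^3, G_v = 0
D = EG - F^2 = 17/16 + (3/4)*v - (7/4)*u + (9/4)*v^2 - (41/4)*u*v + (29/2)*u^2 + (3/2)*u*v^2 - (7/2)*u^2*v + (3/4)*u^3 + (1/4)*u^2*v^2 + (1/16)*u^4
expanded: Gamma^u_uu = (G E_u - 2F F_u + F E_v)/(2D), Gamma^u_uv = (G E_v - F G_u)/(2D), Gamma^u_vv = (2G F_v - G G_u - F G_v)/(2D), Gamma^v_uu = (2E F_u - E E_v - F E_u)/(2D), Gamma^v_uv = (E G_u - F E_v)/(2D), Gamma^v_vv = (E G_v - 2F F_v + F G_u)/(2D); substitute and cancel common factors


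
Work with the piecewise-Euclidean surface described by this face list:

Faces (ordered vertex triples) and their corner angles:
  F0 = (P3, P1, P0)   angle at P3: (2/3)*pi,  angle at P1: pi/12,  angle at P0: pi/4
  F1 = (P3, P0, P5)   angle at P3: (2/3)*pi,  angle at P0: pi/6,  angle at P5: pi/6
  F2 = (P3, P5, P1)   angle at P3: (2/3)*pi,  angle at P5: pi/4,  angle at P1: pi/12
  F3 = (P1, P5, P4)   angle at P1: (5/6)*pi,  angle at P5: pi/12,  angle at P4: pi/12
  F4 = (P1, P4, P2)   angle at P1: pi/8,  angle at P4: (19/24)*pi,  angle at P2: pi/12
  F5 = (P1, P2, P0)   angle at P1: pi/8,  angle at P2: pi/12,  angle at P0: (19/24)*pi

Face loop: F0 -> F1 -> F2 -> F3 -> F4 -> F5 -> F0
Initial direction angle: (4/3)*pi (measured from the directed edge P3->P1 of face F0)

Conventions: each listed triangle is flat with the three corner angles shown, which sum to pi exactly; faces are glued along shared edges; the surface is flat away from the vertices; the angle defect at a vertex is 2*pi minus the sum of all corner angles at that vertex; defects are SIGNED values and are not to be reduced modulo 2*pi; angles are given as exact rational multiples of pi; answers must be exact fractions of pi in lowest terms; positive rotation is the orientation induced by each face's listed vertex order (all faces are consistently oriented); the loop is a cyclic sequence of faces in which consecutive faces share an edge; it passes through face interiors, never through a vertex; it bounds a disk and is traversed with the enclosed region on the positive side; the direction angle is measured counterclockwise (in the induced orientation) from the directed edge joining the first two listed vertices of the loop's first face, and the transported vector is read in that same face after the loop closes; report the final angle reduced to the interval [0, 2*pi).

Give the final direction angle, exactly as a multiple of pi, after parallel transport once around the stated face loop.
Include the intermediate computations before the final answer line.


enclosed vertex P1: corner angles sum to (5/4)*pi, defect = 2*pi - (5/4)*pi = (3/4)*pi
enclosed vertex P3: corner angles sum to 2*pi, defect = 2*pi - 2*pi = 0
final direction = starting direction + enclosed defect total, reduced mod 2*pi (induced orientation)
final angle = (4/3)*pi + (3/4)*pi = pi/12 (mod 2*pi)

Answer: final direction angle = pi/12


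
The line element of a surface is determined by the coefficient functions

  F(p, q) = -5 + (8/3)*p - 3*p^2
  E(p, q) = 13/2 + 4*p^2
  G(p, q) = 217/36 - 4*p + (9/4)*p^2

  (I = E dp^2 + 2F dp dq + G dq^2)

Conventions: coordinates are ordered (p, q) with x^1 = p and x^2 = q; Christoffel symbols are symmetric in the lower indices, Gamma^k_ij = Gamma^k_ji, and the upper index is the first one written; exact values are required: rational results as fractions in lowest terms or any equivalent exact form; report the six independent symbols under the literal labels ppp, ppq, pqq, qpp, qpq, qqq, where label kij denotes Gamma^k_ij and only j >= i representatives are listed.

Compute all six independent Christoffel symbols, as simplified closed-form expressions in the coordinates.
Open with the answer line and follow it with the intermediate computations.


Answer: Gamma_ppp = (-648*p^3 + 576*p^2 - 936*p + 960)/(117*p^2 + 48*p + 1021), Gamma_ppq = (486*p^3 - 864*p^2 + 1194*p - 720)/(117*p^2 + 48*p + 1021), Gamma_pqq = (-729*p^3 + 1944*p^2 - 3105*p + 1736)/(234*p^2 + 96*p + 2042), Gamma_qpp = (-864*p^3 - 1368*p + 1248)/(117*p^2 + 48*p + 1021), Gamma_qpq = (648*p^3 - 576*p^2 + 1053*p - 936)/(117*p^2 + 48*p + 1021), Gamma_qqq = (-486*p^3 + 864*p^2 - 1194*p + 720)/(117*p^2 + 48*p + 1021)

E = 13/2 + 4*p^2; F = -5 + (8/3)*p - 3*p^2; G = 217/36 - 4*p + (9/4)*p^2
Gamma^k_ij = (1/2) g^{kl} (d_i g_jl + d_j g_il - d_l g_ij), with g^inv = (1/(EG-F^2)) [[G, -F], [-F, E]]
first partials: E_p = 8*p, E_q = 0, F_p = 8/3 - 6*p, F_q = 0, G_p = -4 + (9/2)*p, G_q = 0
D = EG - F^2 = 1021/72 + (2/3)*p + (13/8)*p^2
expanded: Gamma^p_pp = (G E_p - 2F F_p + F E_q)/(2D), Gamma^p_pq = (G E_q - F G_p)/(2D), Gamma^p_qq = (2G F_q - G G_p - F G_q)/(2D), Gamma^q_pp = (2E F_p - E E_q - F E_p)/(2D), Gamma^q_pq = (E G_p - F E_q)/(2D), Gamma^q_qq = (E G_q - 2F F_q + F G_p)/(2D); substitute and cancel common factors


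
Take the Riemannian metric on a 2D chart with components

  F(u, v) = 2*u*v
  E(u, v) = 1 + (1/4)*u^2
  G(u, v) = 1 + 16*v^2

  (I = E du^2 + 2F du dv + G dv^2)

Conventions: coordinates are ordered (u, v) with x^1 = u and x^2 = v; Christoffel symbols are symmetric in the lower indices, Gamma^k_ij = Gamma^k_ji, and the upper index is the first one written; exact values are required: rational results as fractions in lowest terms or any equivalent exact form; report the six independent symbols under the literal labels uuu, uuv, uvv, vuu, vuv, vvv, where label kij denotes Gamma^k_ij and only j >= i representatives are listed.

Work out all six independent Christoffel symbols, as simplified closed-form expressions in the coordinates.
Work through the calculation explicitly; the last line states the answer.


E = 1 + (1/4)*u^2; F = 2*u*v; G = 1 + 16*v^2
Gamma^k_ij = (1/2) g^{kl} (d_i g_jl + d_j g_il - d_l g_ij), with g^inv = (1/(EG-F^2)) [[G, -F], [-F, E]]
first partials: E_u = (1/2)*u, E_v = 0, F_u = 2*v, F_v = 2*u, G_u = 0, G_v = 32*v
D = EG - F^2 = 1 + 16*v^2 + (1/4)*u^2
expanded: Gamma^u_uu = (G E_u - 2F F_u + F E_v)/(2D), Gamma^u_uv = (G E_v - F G_u)/(2D), Gamma^u_vv = (2G F_v - G G_u - F G_v)/(2D), Gamma^v_uu = (2E F_u - E E_v - F E_u)/(2D), Gamma^v_uv = (E G_u - F E_v)/(2D), Gamma^v_vv = (E G_v - 2F F_v + F G_u)/(2D); substitute and cancel common factors

Answer: Gamma_uuu = u/(u^2 + 64*v^2 + 4), Gamma_uuv = 0, Gamma_uvv = 8*u/(u^2 + 64*v^2 + 4), Gamma_vuu = 8*v/(u^2 + 64*v^2 + 4), Gamma_vuv = 0, Gamma_vvv = 64*v/(u^2 + 64*v^2 + 4)


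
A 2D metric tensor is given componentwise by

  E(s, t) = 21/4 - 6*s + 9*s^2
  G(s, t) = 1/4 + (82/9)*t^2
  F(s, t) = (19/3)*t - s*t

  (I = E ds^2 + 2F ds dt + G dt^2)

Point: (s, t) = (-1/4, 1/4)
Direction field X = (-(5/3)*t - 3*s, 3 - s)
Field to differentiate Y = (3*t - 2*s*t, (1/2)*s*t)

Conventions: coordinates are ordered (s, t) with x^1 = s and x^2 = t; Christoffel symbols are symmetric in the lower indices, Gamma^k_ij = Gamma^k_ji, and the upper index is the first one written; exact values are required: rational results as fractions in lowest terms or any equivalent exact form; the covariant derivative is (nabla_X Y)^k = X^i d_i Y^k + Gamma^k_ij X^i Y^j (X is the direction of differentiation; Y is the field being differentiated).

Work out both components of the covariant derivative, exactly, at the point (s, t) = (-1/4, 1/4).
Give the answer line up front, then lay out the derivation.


Answer: (nabla_X Y)^s = 981497/90780, (nabla_X Y)^t = 21973/363120

E = 117/16, F = 79/48, G = 59/72 at the point
E_s = -21/2, E_t = 0, F_s = -1/4, F_t = 79/12, G_s = 0, G_t = 41/9
EG - F^2 = 7565/2304;  g^inv = (2304/7565) * [[59/72, -79/48], [-79/48, 117/16]]
first-kind symbols [ij,l] = (1/2)(d_i g_jl + d_j g_il - d_l g_ij): [ss,s] = E_s/2 = -21/4, [ss,t] = F_s - E_t/2 = -1/4, [st,s] = E_t/2 = 0, [st,t] = G_s/2 = 0, [tt,s] = F_t - G_s/2 = 79/12, [tt,t] = G_t/2 = 41/18
Gamma^s_ij = (G*[ij,s] - F*[ij,t])/(EG - F^2), Gamma^t_ij = (E*[ij,t] - F*[ij,s])/(EG - F^2)
Gamma_sss = -8964/7565, Gamma_sst = 0, Gamma_stt = 3792/7565, Gamma_tss = 15696/7565, Gamma_tst = 0, Gamma_ttt = 13412/7565
X = (1/3, 13/4), Y = (7/8, -1/32) at the point


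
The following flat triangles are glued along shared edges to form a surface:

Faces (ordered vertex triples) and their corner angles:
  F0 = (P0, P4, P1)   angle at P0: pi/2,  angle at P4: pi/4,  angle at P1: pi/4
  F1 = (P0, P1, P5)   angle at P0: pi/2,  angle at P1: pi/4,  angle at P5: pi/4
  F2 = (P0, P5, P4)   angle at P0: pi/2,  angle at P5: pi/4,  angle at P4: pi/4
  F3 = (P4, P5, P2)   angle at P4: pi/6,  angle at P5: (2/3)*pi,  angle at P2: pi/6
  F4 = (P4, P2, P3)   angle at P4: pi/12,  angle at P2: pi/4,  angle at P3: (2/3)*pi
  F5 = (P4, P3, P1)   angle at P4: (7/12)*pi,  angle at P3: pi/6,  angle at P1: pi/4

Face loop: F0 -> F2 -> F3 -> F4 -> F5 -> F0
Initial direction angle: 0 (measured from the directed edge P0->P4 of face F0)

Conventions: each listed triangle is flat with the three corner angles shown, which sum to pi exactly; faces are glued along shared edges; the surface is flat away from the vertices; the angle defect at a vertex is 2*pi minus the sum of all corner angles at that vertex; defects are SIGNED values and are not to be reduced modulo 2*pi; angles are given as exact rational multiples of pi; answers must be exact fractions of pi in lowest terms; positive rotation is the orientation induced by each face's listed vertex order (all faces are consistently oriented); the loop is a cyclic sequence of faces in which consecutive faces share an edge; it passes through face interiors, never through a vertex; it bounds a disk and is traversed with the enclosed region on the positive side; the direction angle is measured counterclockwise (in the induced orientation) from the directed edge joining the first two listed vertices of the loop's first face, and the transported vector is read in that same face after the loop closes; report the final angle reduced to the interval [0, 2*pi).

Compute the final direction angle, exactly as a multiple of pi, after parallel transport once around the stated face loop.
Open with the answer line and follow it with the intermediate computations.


Answer: final direction angle = (2/3)*pi

enclosed vertex P4: corner angles sum to (4/3)*pi, defect = 2*pi - (4/3)*pi = (2/3)*pi
transport around the loop rotates by the sum of enclosed defects; add to the initial angle mod 2*pi
final angle = 0 + (2/3)*pi = (2/3)*pi (mod 2*pi)


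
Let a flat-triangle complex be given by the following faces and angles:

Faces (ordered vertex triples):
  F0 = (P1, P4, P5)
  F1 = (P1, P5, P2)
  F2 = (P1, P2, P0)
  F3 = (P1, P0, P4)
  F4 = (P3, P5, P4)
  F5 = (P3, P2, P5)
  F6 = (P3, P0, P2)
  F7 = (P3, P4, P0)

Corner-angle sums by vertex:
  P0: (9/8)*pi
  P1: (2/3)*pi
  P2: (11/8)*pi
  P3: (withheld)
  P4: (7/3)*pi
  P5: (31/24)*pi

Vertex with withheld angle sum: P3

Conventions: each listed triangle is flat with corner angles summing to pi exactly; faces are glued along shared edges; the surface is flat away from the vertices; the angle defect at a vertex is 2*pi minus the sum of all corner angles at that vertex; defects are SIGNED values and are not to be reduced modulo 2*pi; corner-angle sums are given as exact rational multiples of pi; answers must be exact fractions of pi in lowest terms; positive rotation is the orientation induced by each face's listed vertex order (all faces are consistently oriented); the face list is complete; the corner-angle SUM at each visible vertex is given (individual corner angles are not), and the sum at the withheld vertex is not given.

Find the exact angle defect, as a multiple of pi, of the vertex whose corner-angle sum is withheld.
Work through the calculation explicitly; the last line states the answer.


V = 6, E = 12, F = 8; chi = V - E + F = 2
Gauss-Bonnet: total defect = 2*pi*chi = 4*pi; visible defects sum to (77/24)*pi

Answer: defect(P3) = (19/24)*pi


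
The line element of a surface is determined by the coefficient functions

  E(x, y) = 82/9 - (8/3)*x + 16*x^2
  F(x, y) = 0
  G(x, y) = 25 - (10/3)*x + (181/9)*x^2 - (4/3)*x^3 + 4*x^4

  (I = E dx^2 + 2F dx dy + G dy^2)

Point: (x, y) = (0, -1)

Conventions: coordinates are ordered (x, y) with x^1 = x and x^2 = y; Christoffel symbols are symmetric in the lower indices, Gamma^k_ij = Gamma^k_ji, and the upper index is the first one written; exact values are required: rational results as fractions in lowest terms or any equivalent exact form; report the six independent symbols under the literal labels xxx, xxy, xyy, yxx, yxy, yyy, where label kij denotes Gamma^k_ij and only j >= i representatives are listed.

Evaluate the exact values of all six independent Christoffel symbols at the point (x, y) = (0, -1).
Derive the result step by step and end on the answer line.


E = 82/9, F = 0, G = 25 at the point
E_x = -8/3, E_y = 0, F_x = 0, F_y = 0, G_x = -10/3, G_y = 0
EG - F^2 = 2050/9;  g^inv = (9/2050) * [[25, 0], [0, 82/9]]
first-kind symbols [ij,l] = (1/2)(d_i g_jl + d_j g_il - d_l g_ij): [xx,x] = E_x/2 = -4/3, [xx,y] = F_x - E_y/2 = 0, [xy,x] = E_y/2 = 0, [xy,y] = G_x/2 = -5/3, [yy,x] = F_y - G_x/2 = 5/3, [yy,y] = G_y/2 = 0
Gamma^x_ij = (G*[ij,x] - F*[ij,y])/(EG - F^2), Gamma^y_ij = (E*[ij,y] - F*[ij,x])/(EG - F^2)

Answer: Gamma_xxx = -6/41, Gamma_xxy = 0, Gamma_xyy = 15/82, Gamma_yxx = 0, Gamma_yxy = -1/15, Gamma_yyy = 0


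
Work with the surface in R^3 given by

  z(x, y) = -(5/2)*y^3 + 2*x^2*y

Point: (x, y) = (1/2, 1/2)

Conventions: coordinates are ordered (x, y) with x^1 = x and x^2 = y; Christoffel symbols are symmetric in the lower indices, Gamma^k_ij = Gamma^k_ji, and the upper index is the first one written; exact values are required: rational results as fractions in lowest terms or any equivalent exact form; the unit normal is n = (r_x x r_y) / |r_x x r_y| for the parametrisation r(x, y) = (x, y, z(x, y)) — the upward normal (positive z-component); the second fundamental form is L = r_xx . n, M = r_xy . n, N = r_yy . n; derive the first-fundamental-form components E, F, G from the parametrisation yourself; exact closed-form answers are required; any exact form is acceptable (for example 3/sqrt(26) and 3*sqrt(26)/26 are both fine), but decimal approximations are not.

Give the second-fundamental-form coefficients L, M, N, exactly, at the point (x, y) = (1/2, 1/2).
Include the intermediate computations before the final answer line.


z_x = 1, z_y = -11/8, z_xx = 2, z_xy = 2, z_yy = -15/2
E = 2, F = -11/8, G = 185/64; answer radicand W^2 = 249/64
unnormalised second-form numerators: l = 2, m = 2, n = -15/2; L = l/sqrt(249/64), and similarly M = m/sqrt(W^2), N = n/sqrt(W^2)

Answer: L = 16*sqrt(249)/249, M = 16*sqrt(249)/249, N = -20*sqrt(249)/83


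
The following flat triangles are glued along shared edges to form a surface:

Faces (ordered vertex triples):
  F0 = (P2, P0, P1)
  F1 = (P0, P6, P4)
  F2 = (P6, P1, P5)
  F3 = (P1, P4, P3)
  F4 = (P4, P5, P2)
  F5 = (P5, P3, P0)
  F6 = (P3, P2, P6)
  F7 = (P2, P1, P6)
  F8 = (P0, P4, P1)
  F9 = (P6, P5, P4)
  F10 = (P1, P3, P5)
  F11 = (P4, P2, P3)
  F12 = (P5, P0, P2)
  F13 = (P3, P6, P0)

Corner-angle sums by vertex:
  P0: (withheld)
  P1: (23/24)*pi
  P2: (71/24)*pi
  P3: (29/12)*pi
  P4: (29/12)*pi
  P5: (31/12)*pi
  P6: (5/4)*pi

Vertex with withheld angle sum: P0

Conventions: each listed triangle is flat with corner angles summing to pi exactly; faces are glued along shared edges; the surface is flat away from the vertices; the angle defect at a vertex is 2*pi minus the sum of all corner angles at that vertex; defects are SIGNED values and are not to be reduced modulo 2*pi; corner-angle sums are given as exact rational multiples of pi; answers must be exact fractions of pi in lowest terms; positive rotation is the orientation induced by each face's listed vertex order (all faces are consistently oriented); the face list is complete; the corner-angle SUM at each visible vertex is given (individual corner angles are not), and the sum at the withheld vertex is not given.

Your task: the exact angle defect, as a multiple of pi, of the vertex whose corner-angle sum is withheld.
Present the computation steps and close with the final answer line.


V = 7, E = 21, F = 14; chi = V - E + F = 0
Gauss-Bonnet: total defect = 2*pi*chi = 0; visible defects sum to (-7/12)*pi

Answer: defect(P0) = (7/12)*pi


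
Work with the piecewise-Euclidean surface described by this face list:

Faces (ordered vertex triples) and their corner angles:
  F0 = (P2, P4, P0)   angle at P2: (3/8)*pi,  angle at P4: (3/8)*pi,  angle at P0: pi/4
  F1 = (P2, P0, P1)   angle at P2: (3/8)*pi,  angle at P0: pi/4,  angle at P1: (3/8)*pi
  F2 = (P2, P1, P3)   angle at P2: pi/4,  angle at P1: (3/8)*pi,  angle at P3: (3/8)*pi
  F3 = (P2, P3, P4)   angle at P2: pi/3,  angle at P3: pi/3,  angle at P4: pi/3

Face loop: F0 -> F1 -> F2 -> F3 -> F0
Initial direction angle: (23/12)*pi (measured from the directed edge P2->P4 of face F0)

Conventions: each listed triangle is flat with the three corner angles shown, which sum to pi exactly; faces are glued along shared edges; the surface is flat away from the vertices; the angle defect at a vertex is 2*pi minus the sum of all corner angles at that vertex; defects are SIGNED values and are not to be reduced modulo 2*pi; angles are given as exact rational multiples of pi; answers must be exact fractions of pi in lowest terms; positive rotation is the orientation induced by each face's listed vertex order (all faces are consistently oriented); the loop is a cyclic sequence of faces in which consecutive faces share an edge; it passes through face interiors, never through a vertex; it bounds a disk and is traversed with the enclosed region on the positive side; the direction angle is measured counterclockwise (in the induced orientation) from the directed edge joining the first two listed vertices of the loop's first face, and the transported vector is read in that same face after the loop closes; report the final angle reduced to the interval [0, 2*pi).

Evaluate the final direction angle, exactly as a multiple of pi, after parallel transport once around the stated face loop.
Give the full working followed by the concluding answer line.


enclosed vertex P2: corner angles sum to (4/3)*pi, defect = 2*pi - (4/3)*pi = (2/3)*pi
by Gauss-Bonnet the loop rotates the vector by the enclosed defect sum (positive orientation, mod 2*pi)
final angle = (23/12)*pi + (2/3)*pi = (7/12)*pi (mod 2*pi)

Answer: final direction angle = (7/12)*pi


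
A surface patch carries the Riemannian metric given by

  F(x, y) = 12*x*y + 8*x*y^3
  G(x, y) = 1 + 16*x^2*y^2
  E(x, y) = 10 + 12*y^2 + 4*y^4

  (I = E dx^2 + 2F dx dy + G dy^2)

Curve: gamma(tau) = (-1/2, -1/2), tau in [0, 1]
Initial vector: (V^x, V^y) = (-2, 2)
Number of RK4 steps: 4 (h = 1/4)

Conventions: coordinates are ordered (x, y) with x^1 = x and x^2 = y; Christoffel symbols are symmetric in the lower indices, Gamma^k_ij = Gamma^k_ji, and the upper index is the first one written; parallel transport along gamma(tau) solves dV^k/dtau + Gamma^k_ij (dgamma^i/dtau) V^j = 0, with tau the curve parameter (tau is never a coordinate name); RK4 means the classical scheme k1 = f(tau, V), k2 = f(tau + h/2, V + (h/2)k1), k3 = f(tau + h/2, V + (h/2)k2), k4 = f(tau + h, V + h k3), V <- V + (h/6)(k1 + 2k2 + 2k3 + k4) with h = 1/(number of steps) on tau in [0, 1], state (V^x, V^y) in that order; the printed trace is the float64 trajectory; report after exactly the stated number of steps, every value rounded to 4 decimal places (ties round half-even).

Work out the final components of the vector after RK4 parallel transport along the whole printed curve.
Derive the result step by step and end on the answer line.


gamma'(tau) = (0, 0); f(tau, V)^k = -Gamma^k_ij(gamma(tau)) gamma'^i(tau) V^j; h = 1/4; intermediate values shown to 6 dp
curve data and Christoffel symbols at the stage parameters:
  tau = 0.000000: gamma = (-0.500000, -0.500000), gamma' = (0.000000, 0.000000); Gamma_xxx = 0.000000, Gamma_xxy = -0.491228, Gamma_xyy = -0.491228, Gamma_yxx = 0.000000, Gamma_yxy = -0.140351, Gamma_yyy = -0.140351
  tau = 0.125000: gamma = (-0.500000, -0.500000), gamma' = (0.000000, 0.000000); Gamma_xxx = 0.000000, Gamma_xxy = -0.491228, Gamma_xyy = -0.491228, Gamma_yxx = 0.000000, Gamma_yxy = -0.140351, Gamma_yyy = -0.140351
  tau = 0.250000: gamma = (-0.500000, -0.500000), gamma' = (0.000000, 0.000000); Gamma_xxx = 0.000000, Gamma_xxy = -0.491228, Gamma_xyy = -0.491228, Gamma_yxx = 0.000000, Gamma_yxy = -0.140351, Gamma_yyy = -0.140351
  tau = 0.375000: gamma = (-0.500000, -0.500000), gamma' = (0.000000, 0.000000); Gamma_xxx = 0.000000, Gamma_xxy = -0.491228, Gamma_xyy = -0.491228, Gamma_yxx = 0.000000, Gamma_yxy = -0.140351, Gamma_yyy = -0.140351
  tau = 0.500000: gamma = (-0.500000, -0.500000), gamma' = (0.000000, 0.000000); Gamma_xxx = 0.000000, Gamma_xxy = -0.491228, Gamma_xyy = -0.491228, Gamma_yxx = 0.000000, Gamma_yxy = -0.140351, Gamma_yyy = -0.140351
  tau = 0.625000: gamma = (-0.500000, -0.500000), gamma' = (0.000000, 0.000000); Gamma_xxx = 0.000000, Gamma_xxy = -0.491228, Gamma_xyy = -0.491228, Gamma_yxx = 0.000000, Gamma_yxy = -0.140351, Gamma_yyy = -0.140351
  tau = 0.750000: gamma = (-0.500000, -0.500000), gamma' = (0.000000, 0.000000); Gamma_xxx = 0.000000, Gamma_xxy = -0.491228, Gamma_xyy = -0.491228, Gamma_yxx = 0.000000, Gamma_yxy = -0.140351, Gamma_yyy = -0.140351
  tau = 0.875000: gamma = (-0.500000, -0.500000), gamma' = (0.000000, 0.000000); Gamma_xxx = 0.000000, Gamma_xxy = -0.491228, Gamma_xyy = -0.491228, Gamma_yxx = 0.000000, Gamma_yxy = -0.140351, Gamma_yyy = -0.140351
  tau = 1.000000: gamma = (-0.500000, -0.500000), gamma' = (0.000000, 0.000000); Gamma_xxx = 0.000000, Gamma_xxy = -0.491228, Gamma_xyy = -0.491228, Gamma_yxx = 0.000000, Gamma_yxy = -0.140351, Gamma_yyy = -0.140351
step 0: V^x = -2.0000, V^y = 2.0000
step 1: k1 = (0.000000, 0.000000), k2 = (0.000000, 0.000000), k3 = (0.000000, 0.000000), k4 = (0.000000, 0.000000); V <- V + (h/6)(k1 + 2k2 + 2k3 + k4): V^x = -2.0000, V^y = 2.0000
step 2: k1 = (0.000000, 0.000000), k2 = (0.000000, 0.000000), k3 = (0.000000, 0.000000), k4 = (0.000000, 0.000000); V <- V + (h/6)(k1 + 2k2 + 2k3 + k4): V^x = -2.0000, V^y = 2.0000
step 3: k1 = (0.000000, 0.000000), k2 = (0.000000, 0.000000), k3 = (0.000000, 0.000000), k4 = (0.000000, 0.000000); V <- V + (h/6)(k1 + 2k2 + 2k3 + k4): V^x = -2.0000, V^y = 2.0000
step 4: k1 = (0.000000, 0.000000), k2 = (0.000000, 0.000000), k3 = (0.000000, 0.000000), k4 = (0.000000, 0.000000); V <- V + (h/6)(k1 + 2k2 + 2k3 + k4): V^x = -2.0000, V^y = 2.0000

Answer: V^x = -2.0000, V^y = 2.0000
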